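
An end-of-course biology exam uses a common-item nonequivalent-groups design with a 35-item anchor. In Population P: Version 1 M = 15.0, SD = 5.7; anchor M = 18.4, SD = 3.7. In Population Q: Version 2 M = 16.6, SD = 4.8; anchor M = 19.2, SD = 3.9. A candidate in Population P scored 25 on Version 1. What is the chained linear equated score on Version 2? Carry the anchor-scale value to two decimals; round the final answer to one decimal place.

Version 1 → anchor (Population P): v = (3.7/5.7)(25 − 15.0) + 18.4 = 24.89
anchor → Version 2 (Population Q): y = (4.8/3.9)(24.89 − 19.2) + 16.6 = 23.6

23.6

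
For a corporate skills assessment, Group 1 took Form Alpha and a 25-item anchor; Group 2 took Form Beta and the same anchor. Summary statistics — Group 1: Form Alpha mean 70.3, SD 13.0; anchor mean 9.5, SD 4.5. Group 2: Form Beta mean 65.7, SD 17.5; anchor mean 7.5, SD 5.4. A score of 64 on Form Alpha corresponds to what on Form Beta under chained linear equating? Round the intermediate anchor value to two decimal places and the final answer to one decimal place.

65.1

Form Alpha → anchor (Group 1): v = (4.5/13.0)(64 − 70.3) + 9.5 = 7.32
anchor → Form Beta (Group 2): y = (17.5/5.4)(7.32 − 7.5) + 65.7 = 65.1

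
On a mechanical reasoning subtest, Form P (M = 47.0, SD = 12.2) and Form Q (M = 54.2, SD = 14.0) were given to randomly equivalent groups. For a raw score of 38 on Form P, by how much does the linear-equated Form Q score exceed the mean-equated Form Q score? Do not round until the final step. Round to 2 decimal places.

-1.33

Mean-equated: 38 + (54.2 − 47.0) = 45.20
Linear-equated: (14.0/12.2)(38 − 47.0) + 54.2 = 43.872
Difference = 43.872 − 45.20 = -1.33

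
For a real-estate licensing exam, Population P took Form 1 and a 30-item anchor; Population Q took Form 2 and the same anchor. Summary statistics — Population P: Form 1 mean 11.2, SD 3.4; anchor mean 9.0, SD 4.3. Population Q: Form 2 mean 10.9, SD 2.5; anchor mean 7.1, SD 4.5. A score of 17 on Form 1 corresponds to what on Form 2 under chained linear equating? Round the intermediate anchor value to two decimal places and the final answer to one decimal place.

Form 1 → anchor (Population P): v = (4.3/3.4)(17 − 11.2) + 9.0 = 16.34
anchor → Form 2 (Population Q): y = (2.5/4.5)(16.34 − 7.1) + 10.9 = 16.0

16.0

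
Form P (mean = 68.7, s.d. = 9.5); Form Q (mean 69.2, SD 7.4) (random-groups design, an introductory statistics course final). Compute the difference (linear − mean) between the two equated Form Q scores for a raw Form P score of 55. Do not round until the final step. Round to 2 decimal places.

3.03

Mean-equated: 55 + (69.2 − 68.7) = 55.50
Linear-equated: (7.4/9.5)(55 − 68.7) + 69.2 = 58.528
Difference = 58.528 − 55.50 = 3.03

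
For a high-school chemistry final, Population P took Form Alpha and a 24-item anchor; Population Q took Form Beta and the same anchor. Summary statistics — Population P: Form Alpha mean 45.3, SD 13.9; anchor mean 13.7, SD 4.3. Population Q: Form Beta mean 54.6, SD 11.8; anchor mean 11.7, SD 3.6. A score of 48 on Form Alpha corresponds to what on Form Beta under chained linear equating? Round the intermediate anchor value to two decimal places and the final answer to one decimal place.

63.9

Form Alpha → anchor (Population P): v = (4.3/13.9)(48 − 45.3) + 13.7 = 14.54
anchor → Form Beta (Population Q): y = (11.8/3.6)(14.54 − 11.7) + 54.6 = 63.9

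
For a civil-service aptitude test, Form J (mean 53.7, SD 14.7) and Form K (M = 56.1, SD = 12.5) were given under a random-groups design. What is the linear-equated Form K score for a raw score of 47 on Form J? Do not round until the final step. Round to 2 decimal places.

50.40

Linear equating: y = (SD_Y/SD_X)(x − M_X) + M_Y
y = (12.5/14.7)(47 − 53.7) + 56.1
y = 0.850340 × -6.7 + 56.1 = -5.6973 + 56.1 = 50.40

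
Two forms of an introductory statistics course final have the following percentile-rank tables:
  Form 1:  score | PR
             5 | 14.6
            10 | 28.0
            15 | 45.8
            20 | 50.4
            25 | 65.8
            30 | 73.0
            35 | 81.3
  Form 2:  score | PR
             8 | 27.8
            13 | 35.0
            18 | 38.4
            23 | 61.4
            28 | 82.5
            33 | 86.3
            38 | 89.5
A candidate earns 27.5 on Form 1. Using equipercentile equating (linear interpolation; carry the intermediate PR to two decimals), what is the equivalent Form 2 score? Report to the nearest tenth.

PR of 27.5 on Form 1: 65.8 + (27.5 − 25)/(30 − 25) × (73.0 − 65.8) = 69.40
On Form 2, PR 69.40 falls between score 23 (PR 61.4) and 28 (PR 82.5).
Interpolate: 23 + (69.40 − 61.4)/(82.5 − 61.4) × (28 − 23) = 24.9

24.9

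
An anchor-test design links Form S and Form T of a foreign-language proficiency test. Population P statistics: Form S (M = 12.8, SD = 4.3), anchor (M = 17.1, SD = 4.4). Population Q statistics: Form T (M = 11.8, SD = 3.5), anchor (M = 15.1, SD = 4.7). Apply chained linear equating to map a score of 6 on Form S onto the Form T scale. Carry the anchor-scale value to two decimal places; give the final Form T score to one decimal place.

Form S → anchor (Population P): v = (4.4/4.3)(6 − 12.8) + 17.1 = 10.14
anchor → Form T (Population Q): y = (3.5/4.7)(10.14 − 15.1) + 11.8 = 8.1

8.1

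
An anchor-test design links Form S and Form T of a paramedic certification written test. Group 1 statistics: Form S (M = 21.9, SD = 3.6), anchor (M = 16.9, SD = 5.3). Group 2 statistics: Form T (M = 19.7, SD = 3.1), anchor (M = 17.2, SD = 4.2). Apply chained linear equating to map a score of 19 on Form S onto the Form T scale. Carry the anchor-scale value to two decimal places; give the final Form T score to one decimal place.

Form S → anchor (Group 1): v = (5.3/3.6)(19 − 21.9) + 16.9 = 12.63
anchor → Form T (Group 2): y = (3.1/4.2)(12.63 − 17.2) + 19.7 = 16.3

16.3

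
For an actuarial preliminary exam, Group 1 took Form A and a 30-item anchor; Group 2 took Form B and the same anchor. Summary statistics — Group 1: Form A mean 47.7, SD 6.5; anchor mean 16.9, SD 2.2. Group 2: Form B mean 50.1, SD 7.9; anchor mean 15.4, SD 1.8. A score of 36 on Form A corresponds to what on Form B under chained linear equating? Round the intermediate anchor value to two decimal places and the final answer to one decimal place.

Form A → anchor (Group 1): v = (2.2/6.5)(36 − 47.7) + 16.9 = 12.94
anchor → Form B (Group 2): y = (7.9/1.8)(12.94 − 15.4) + 50.1 = 39.3

39.3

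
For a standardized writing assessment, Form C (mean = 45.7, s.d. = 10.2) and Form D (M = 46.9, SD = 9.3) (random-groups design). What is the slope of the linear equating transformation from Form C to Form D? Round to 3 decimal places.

0.912

A = SD_Y / SD_X = 9.3 / 10.2 = 0.912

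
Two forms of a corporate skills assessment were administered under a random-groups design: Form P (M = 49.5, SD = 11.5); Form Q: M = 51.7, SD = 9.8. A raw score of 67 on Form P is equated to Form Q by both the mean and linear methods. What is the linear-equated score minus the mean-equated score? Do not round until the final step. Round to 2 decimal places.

Mean-equated: 67 + (51.7 − 49.5) = 69.20
Linear-equated: (9.8/11.5)(67 − 49.5) + 51.7 = 66.613
Difference = 66.613 − 69.20 = -2.59

-2.59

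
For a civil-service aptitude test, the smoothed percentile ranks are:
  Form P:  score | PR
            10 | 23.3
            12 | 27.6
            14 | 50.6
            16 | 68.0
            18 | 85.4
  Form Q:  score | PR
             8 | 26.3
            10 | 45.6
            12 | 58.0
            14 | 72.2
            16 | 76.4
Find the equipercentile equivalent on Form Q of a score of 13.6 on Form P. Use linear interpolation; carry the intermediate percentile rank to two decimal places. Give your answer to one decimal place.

PR of 13.6 on Form P: 27.6 + (13.6 − 12)/(14 − 12) × (50.6 − 27.6) = 46.00
On Form Q, PR 46.00 falls between score 10 (PR 45.6) and 12 (PR 58.0).
Interpolate: 10 + (46.00 − 45.6)/(58.0 − 45.6) × (12 − 10) = 10.1

10.1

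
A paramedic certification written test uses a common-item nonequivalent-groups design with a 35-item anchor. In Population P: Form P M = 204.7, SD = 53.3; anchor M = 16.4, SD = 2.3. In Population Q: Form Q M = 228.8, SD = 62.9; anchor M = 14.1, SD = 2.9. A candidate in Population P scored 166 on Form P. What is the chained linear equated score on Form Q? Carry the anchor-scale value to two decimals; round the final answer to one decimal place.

Form P → anchor (Population P): v = (2.3/53.3)(166 − 204.7) + 16.4 = 14.73
anchor → Form Q (Population Q): y = (62.9/2.9)(14.73 − 14.1) + 228.8 = 242.5

242.5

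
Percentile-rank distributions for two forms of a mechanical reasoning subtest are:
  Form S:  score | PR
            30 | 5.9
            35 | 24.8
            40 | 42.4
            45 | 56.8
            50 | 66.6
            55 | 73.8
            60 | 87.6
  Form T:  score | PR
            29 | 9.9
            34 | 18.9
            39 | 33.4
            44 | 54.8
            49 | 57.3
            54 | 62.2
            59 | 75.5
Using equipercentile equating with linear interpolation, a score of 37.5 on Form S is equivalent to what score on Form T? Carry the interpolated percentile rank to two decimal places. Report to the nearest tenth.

39.0

PR of 37.5 on Form S: 24.8 + (37.5 − 35)/(40 − 35) × (42.4 − 24.8) = 33.60
On Form T, PR 33.60 falls between score 39 (PR 33.4) and 44 (PR 54.8).
Interpolate: 39 + (33.60 − 33.4)/(54.8 − 33.4) × (44 − 39) = 39.0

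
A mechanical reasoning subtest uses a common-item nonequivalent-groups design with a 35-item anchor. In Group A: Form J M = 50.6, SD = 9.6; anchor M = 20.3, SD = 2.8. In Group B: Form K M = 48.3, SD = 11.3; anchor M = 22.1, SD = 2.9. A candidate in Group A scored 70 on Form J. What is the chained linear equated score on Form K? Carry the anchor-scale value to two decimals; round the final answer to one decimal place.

Form J → anchor (Group A): v = (2.8/9.6)(70 − 50.6) + 20.3 = 25.96
anchor → Form K (Group B): y = (11.3/2.9)(25.96 − 22.1) + 48.3 = 63.3

63.3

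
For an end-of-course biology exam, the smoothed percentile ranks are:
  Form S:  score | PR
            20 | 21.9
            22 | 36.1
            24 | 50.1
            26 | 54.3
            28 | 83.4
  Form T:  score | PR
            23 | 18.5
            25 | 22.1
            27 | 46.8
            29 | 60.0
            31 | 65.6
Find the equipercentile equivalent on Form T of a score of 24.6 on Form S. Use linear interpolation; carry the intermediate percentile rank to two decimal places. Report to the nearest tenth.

PR of 24.6 on Form S: 50.1 + (24.6 − 24)/(26 − 24) × (54.3 − 50.1) = 51.36
On Form T, PR 51.36 falls between score 27 (PR 46.8) and 29 (PR 60.0).
Interpolate: 27 + (51.36 − 46.8)/(60.0 − 46.8) × (29 − 27) = 27.7

27.7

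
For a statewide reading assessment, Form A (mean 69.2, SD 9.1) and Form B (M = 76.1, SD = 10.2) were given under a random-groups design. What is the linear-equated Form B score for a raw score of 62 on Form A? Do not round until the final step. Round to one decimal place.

68.0

Linear equating: y = (SD_Y/SD_X)(x − M_X) + M_Y
y = (10.2/9.1)(62 − 69.2) + 76.1
y = 1.120879 × -7.2 + 76.1 = -8.0703 + 76.1 = 68.0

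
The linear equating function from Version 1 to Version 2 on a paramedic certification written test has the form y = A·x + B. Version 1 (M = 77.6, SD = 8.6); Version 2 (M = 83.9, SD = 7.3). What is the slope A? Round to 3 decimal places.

0.849

A = SD_Y / SD_X = 7.3 / 8.6 = 0.849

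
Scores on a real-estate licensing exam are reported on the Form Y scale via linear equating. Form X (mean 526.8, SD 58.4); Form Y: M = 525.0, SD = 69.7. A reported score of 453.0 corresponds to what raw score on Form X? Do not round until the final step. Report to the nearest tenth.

466.5

Invert y = (SD_Y/SD_X)(x − M_X) + M_Y:
x = (SD_X/SD_Y)(y − M_Y) + M_X = (58.4/69.7)(453.0 − 525.0) + 526.8
x = 0.837877 × -72.000 + 526.8 = 466.5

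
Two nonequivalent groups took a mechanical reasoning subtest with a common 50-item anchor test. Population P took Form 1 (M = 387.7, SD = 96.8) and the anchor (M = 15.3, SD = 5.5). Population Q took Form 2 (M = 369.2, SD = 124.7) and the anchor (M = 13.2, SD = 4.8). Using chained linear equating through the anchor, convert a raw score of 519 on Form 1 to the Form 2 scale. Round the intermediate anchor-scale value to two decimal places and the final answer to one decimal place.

617.6

Form 1 → anchor (Population P): v = (5.5/96.8)(519 − 387.7) + 15.3 = 22.76
anchor → Form 2 (Population Q): y = (124.7/4.8)(22.76 − 13.2) + 369.2 = 617.6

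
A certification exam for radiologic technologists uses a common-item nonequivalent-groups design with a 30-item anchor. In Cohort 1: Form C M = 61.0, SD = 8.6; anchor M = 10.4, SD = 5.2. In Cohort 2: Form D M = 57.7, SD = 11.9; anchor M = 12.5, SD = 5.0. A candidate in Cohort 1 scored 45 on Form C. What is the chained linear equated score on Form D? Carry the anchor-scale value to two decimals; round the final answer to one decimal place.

Form C → anchor (Cohort 1): v = (5.2/8.6)(45 − 61.0) + 10.4 = 0.73
anchor → Form D (Cohort 2): y = (11.9/5.0)(0.73 − 12.5) + 57.7 = 29.7

29.7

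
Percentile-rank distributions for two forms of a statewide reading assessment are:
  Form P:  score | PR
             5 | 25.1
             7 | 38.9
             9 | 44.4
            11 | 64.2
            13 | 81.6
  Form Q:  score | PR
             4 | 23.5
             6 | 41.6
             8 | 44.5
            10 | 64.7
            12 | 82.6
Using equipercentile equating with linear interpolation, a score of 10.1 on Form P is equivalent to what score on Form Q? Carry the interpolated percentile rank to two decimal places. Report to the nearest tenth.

PR of 10.1 on Form P: 44.4 + (10.1 − 9)/(11 − 9) × (64.2 − 44.4) = 55.29
On Form Q, PR 55.29 falls between score 8 (PR 44.5) and 10 (PR 64.7).
Interpolate: 8 + (55.29 − 44.5)/(64.7 − 44.5) × (10 − 8) = 9.1

9.1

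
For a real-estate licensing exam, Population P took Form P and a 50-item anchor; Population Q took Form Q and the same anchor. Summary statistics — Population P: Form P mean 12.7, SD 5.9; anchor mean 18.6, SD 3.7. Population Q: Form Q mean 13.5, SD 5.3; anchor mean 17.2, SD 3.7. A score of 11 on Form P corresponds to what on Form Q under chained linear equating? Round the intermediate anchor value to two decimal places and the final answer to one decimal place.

Form P → anchor (Population P): v = (3.7/5.9)(11 − 12.7) + 18.6 = 17.53
anchor → Form Q (Population Q): y = (5.3/3.7)(17.53 − 17.2) + 13.5 = 14.0

14.0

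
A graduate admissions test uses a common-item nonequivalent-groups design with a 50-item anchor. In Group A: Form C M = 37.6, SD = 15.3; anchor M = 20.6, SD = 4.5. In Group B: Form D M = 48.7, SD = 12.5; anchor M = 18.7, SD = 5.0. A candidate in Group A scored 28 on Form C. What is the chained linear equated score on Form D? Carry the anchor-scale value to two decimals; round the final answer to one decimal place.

46.4

Form C → anchor (Group A): v = (4.5/15.3)(28 − 37.6) + 20.6 = 17.78
anchor → Form D (Group B): y = (12.5/5.0)(17.78 − 18.7) + 48.7 = 46.4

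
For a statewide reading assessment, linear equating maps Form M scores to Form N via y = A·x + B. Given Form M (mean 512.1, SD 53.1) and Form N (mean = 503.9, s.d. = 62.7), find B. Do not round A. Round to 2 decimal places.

A = SD_Y / SD_X = 62.7 / 53.1 = 1.180791
B = M_Y − A·M_X = 503.9 − 1.180791 × 512.1 = -100.78

-100.78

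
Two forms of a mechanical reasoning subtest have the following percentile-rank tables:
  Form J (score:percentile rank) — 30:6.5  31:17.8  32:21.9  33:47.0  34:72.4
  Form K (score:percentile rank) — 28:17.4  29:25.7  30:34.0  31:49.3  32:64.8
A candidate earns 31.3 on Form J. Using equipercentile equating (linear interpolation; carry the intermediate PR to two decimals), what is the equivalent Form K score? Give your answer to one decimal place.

PR of 31.3 on Form J: 17.8 + (31.3 − 31)/(32 − 31) × (21.9 − 17.8) = 19.03
On Form K, PR 19.03 falls between score 28 (PR 17.4) and 29 (PR 25.7).
Interpolate: 28 + (19.03 − 17.4)/(25.7 − 17.4) × (29 − 28) = 28.2

28.2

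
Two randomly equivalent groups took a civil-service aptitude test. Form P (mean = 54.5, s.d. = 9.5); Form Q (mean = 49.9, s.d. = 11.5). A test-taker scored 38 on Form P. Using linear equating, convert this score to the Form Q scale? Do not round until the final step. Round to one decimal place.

29.9

Linear equating: y = (SD_Y/SD_X)(x − M_X) + M_Y
y = (11.5/9.5)(38 − 54.5) + 49.9
y = 1.210526 × -16.5 + 49.9 = -19.9737 + 49.9 = 29.9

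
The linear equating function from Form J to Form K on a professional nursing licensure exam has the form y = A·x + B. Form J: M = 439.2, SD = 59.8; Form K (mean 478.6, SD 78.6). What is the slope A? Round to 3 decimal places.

A = SD_Y / SD_X = 78.6 / 59.8 = 1.314

1.314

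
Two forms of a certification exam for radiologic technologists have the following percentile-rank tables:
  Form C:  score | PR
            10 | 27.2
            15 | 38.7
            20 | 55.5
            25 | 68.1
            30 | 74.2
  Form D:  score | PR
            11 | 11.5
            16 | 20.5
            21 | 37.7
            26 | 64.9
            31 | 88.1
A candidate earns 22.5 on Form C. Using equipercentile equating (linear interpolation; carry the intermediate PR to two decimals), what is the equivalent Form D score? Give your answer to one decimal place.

PR of 22.5 on Form C: 55.5 + (22.5 − 20)/(25 − 20) × (68.1 − 55.5) = 61.80
On Form D, PR 61.80 falls between score 21 (PR 37.7) and 26 (PR 64.9).
Interpolate: 21 + (61.80 − 37.7)/(64.9 − 37.7) × (26 − 21) = 25.4

25.4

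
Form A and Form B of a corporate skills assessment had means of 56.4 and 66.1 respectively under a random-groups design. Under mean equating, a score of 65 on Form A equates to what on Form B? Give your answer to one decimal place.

74.7

Mean equating: y = x + (M_Y − M_X) = 65 + (66.1 − 56.4) = 74.7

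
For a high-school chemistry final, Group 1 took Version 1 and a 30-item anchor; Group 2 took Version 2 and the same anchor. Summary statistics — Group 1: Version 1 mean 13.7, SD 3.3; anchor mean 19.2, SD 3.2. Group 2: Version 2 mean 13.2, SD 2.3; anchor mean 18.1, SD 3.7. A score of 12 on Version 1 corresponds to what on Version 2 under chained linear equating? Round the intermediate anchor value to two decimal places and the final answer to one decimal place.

Version 1 → anchor (Group 1): v = (3.2/3.3)(12 − 13.7) + 19.2 = 17.55
anchor → Version 2 (Group 2): y = (2.3/3.7)(17.55 − 18.1) + 13.2 = 12.9

12.9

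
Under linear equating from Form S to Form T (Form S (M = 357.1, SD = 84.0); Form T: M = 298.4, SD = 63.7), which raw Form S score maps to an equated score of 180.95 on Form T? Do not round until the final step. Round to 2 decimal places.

202.22

Invert y = (SD_Y/SD_X)(x − M_X) + M_Y:
x = (SD_X/SD_Y)(y − M_Y) + M_X = (84.0/63.7)(180.95 − 298.4) + 357.1
x = 1.318681 × -117.450 + 357.1 = 202.22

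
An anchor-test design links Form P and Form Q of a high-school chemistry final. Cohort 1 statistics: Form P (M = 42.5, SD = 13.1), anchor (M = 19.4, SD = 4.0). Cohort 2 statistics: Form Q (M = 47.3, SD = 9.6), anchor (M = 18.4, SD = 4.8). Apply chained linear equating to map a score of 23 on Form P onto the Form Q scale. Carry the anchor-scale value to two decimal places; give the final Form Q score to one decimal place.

Form P → anchor (Cohort 1): v = (4.0/13.1)(23 − 42.5) + 19.4 = 13.45
anchor → Form Q (Cohort 2): y = (9.6/4.8)(13.45 − 18.4) + 47.3 = 37.4

37.4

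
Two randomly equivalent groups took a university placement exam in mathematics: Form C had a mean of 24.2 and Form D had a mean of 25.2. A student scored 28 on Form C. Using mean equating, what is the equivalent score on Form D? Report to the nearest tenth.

29.0

Mean equating: y = x + (M_Y − M_X) = 28 + (25.2 − 24.2) = 29.0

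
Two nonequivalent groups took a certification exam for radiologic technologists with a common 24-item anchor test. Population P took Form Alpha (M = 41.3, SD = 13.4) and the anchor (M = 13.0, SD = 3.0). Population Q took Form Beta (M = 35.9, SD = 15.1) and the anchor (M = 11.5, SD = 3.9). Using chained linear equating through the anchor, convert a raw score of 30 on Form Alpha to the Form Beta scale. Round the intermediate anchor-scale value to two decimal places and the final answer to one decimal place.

Form Alpha → anchor (Population P): v = (3.0/13.4)(30 − 41.3) + 13.0 = 10.47
anchor → Form Beta (Population Q): y = (15.1/3.9)(10.47 − 11.5) + 35.9 = 31.9

31.9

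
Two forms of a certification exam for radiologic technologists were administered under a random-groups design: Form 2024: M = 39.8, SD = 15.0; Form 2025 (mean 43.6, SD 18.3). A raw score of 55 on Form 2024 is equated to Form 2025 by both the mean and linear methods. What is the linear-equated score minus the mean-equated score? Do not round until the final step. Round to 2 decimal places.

Mean-equated: 55 + (43.6 − 39.8) = 58.80
Linear-equated: (18.3/15.0)(55 − 39.8) + 43.6 = 62.144
Difference = 62.144 − 58.80 = 3.34

3.34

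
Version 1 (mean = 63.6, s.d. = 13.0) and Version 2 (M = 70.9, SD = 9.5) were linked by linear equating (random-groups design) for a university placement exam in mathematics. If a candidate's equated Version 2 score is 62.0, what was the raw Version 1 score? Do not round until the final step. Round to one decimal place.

51.4

Invert y = (SD_Y/SD_X)(x − M_X) + M_Y:
x = (SD_X/SD_Y)(y − M_Y) + M_X = (13.0/9.5)(62.0 − 70.9) + 63.6
x = 1.368421 × -8.900 + 63.6 = 51.4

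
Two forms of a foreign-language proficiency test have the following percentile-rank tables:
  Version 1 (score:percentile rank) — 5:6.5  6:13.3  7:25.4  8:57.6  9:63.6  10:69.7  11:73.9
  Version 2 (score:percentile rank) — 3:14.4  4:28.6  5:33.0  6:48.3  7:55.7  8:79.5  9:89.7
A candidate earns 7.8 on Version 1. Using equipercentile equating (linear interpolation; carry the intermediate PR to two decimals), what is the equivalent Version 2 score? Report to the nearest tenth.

PR of 7.8 on Version 1: 25.4 + (7.8 − 7)/(8 − 7) × (57.6 − 25.4) = 51.16
On Version 2, PR 51.16 falls between score 6 (PR 48.3) and 7 (PR 55.7).
Interpolate: 6 + (51.16 − 48.3)/(55.7 − 48.3) × (7 − 6) = 6.4

6.4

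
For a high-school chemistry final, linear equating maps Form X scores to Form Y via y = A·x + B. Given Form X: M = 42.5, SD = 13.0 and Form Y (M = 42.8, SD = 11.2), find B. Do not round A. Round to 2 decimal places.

A = SD_Y / SD_X = 11.2 / 13.0 = 0.861538
B = M_Y − A·M_X = 42.8 − 0.861538 × 42.5 = 6.18

6.18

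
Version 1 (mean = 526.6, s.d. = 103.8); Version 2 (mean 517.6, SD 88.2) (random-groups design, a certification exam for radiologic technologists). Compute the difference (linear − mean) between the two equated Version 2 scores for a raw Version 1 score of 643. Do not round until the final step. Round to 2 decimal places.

Mean-equated: 643 + (517.6 − 526.6) = 634.00
Linear-equated: (88.2/103.8)(643 − 526.6) + 517.6 = 616.506
Difference = 616.506 − 634.00 = -17.49

-17.49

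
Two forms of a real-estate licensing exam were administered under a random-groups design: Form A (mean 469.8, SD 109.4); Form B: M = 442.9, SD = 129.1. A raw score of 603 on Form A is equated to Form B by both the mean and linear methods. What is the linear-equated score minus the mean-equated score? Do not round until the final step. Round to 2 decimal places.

23.99

Mean-equated: 603 + (442.9 − 469.8) = 576.10
Linear-equated: (129.1/109.4)(603 − 469.8) + 442.9 = 600.086
Difference = 600.086 − 576.10 = 23.99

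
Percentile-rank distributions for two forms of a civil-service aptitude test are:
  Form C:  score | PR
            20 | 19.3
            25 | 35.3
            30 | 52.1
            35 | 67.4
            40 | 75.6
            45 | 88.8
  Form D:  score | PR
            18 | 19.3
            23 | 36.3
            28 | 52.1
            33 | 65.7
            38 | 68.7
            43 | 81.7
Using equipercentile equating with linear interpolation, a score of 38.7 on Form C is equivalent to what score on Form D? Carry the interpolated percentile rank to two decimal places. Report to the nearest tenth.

39.8

PR of 38.7 on Form C: 67.4 + (38.7 − 35)/(40 − 35) × (75.6 − 67.4) = 73.47
On Form D, PR 73.47 falls between score 38 (PR 68.7) and 43 (PR 81.7).
Interpolate: 38 + (73.47 − 68.7)/(81.7 − 68.7) × (43 − 38) = 39.8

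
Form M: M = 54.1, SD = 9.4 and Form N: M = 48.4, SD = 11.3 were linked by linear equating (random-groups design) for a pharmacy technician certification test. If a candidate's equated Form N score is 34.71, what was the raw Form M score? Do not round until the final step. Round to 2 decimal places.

Invert y = (SD_Y/SD_X)(x − M_X) + M_Y:
x = (SD_X/SD_Y)(y − M_Y) + M_X = (9.4/11.3)(34.71 − 48.4) + 54.1
x = 0.831858 × -13.690 + 54.1 = 42.71

42.71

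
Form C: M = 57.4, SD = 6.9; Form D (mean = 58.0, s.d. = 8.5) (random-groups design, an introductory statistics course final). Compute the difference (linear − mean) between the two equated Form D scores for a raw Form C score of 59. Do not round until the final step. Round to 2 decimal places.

Mean-equated: 59 + (58.0 − 57.4) = 59.60
Linear-equated: (8.5/6.9)(59 − 57.4) + 58.0 = 59.971
Difference = 59.971 − 59.60 = 0.37

0.37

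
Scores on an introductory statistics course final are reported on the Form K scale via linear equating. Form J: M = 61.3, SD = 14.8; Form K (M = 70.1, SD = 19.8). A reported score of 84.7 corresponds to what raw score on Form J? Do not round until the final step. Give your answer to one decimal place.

72.2

Invert y = (SD_Y/SD_X)(x − M_X) + M_Y:
x = (SD_X/SD_Y)(y − M_Y) + M_X = (14.8/19.8)(84.7 − 70.1) + 61.3
x = 0.747475 × 14.600 + 61.3 = 72.2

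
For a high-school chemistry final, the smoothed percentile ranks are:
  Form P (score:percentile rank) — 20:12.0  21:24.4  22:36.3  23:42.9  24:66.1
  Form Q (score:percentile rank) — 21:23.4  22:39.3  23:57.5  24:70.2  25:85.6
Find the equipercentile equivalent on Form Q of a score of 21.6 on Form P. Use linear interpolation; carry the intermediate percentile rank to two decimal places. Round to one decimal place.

21.5

PR of 21.6 on Form P: 24.4 + (21.6 − 21)/(22 − 21) × (36.3 − 24.4) = 31.54
On Form Q, PR 31.54 falls between score 21 (PR 23.4) and 22 (PR 39.3).
Interpolate: 21 + (31.54 − 23.4)/(39.3 − 23.4) × (22 − 21) = 21.5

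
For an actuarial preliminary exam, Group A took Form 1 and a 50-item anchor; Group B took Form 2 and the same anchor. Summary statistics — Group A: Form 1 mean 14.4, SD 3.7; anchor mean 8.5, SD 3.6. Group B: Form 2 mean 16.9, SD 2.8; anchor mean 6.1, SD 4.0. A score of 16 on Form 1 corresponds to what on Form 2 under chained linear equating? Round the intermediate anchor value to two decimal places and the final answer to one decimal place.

19.7

Form 1 → anchor (Group A): v = (3.6/3.7)(16 − 14.4) + 8.5 = 10.06
anchor → Form 2 (Group B): y = (2.8/4.0)(10.06 − 6.1) + 16.9 = 19.7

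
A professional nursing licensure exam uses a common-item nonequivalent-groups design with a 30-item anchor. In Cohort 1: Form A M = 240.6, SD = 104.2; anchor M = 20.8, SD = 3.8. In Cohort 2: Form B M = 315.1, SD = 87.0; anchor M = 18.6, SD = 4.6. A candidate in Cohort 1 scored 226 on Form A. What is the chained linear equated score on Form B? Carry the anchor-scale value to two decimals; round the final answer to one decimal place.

346.7

Form A → anchor (Cohort 1): v = (3.8/104.2)(226 − 240.6) + 20.8 = 20.27
anchor → Form B (Cohort 2): y = (87.0/4.6)(20.27 − 18.6) + 315.1 = 346.7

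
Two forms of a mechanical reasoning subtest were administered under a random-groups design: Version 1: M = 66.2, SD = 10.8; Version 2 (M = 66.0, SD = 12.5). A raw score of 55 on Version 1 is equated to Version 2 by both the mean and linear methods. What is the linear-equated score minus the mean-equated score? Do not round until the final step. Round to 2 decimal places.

Mean-equated: 55 + (66.0 − 66.2) = 54.80
Linear-equated: (12.5/10.8)(55 − 66.2) + 66.0 = 53.037
Difference = 53.037 − 54.80 = -1.76

-1.76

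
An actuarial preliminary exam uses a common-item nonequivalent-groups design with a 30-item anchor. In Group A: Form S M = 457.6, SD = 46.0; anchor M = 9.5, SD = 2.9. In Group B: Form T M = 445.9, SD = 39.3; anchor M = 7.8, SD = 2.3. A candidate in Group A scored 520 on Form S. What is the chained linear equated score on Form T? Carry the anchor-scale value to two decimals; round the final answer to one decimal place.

Form S → anchor (Group A): v = (2.9/46.0)(520 − 457.6) + 9.5 = 13.43
anchor → Form T (Group B): y = (39.3/2.3)(13.43 − 7.8) + 445.9 = 542.1

542.1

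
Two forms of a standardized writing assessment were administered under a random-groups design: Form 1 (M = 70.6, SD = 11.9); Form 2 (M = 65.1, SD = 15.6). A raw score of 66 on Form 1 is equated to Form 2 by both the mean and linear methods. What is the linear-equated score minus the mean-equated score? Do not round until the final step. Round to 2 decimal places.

-1.43

Mean-equated: 66 + (65.1 − 70.6) = 60.50
Linear-equated: (15.6/11.9)(66 − 70.6) + 65.1 = 59.070
Difference = 59.070 − 60.50 = -1.43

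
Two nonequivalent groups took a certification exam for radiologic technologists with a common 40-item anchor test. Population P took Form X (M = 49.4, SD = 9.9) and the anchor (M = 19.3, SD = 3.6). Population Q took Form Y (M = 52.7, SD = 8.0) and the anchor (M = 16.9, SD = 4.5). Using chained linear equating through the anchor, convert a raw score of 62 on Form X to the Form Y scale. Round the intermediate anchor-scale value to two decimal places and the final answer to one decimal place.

65.1

Form X → anchor (Population P): v = (3.6/9.9)(62 − 49.4) + 19.3 = 23.88
anchor → Form Y (Population Q): y = (8.0/4.5)(23.88 − 16.9) + 52.7 = 65.1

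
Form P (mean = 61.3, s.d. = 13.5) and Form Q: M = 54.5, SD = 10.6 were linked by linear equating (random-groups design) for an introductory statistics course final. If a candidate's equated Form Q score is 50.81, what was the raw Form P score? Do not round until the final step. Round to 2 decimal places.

Invert y = (SD_Y/SD_X)(x − M_X) + M_Y:
x = (SD_X/SD_Y)(y − M_Y) + M_X = (13.5/10.6)(50.81 − 54.5) + 61.3
x = 1.273585 × -3.690 + 61.3 = 56.60

56.60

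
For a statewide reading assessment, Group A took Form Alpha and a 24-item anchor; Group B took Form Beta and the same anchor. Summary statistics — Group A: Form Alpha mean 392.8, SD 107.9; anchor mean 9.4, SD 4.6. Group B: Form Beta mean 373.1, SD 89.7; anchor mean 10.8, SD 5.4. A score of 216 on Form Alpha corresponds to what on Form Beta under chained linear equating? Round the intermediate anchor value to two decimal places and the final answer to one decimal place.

224.6

Form Alpha → anchor (Group A): v = (4.6/107.9)(216 − 392.8) + 9.4 = 1.86
anchor → Form Beta (Group B): y = (89.7/5.4)(1.86 − 10.8) + 373.1 = 224.6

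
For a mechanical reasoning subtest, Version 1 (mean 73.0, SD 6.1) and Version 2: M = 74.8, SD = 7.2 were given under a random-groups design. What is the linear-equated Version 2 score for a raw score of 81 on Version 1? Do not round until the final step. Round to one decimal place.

Linear equating: y = (SD_Y/SD_X)(x − M_X) + M_Y
y = (7.2/6.1)(81 − 73.0) + 74.8
y = 1.180328 × 8.0 + 74.8 = 9.4426 + 74.8 = 84.2

84.2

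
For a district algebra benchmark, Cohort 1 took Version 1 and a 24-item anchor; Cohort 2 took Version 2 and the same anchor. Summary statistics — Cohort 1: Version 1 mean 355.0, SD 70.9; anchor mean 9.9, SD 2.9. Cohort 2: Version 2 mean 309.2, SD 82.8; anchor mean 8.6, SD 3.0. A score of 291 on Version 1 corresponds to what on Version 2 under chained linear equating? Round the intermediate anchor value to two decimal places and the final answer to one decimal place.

Version 1 → anchor (Cohort 1): v = (2.9/70.9)(291 − 355.0) + 9.9 = 7.28
anchor → Version 2 (Cohort 2): y = (82.8/3.0)(7.28 − 8.6) + 309.2 = 272.8

272.8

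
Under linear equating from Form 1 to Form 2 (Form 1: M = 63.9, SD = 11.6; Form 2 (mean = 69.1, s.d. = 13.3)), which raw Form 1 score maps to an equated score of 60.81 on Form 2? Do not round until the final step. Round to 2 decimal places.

Invert y = (SD_Y/SD_X)(x − M_X) + M_Y:
x = (SD_X/SD_Y)(y − M_Y) + M_X = (11.6/13.3)(60.81 − 69.1) + 63.9
x = 0.872180 × -8.290 + 63.9 = 56.67

56.67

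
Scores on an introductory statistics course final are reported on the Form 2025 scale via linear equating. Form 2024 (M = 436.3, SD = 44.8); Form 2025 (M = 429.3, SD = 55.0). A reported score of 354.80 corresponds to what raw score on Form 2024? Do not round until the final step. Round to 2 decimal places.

Invert y = (SD_Y/SD_X)(x − M_X) + M_Y:
x = (SD_X/SD_Y)(y − M_Y) + M_X = (44.8/55.0)(354.80 − 429.3) + 436.3
x = 0.814545 × -74.500 + 436.3 = 375.62

375.62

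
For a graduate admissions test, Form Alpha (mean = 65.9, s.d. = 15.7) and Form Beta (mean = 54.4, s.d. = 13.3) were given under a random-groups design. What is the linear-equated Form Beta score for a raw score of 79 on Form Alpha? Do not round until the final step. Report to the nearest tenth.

Linear equating: y = (SD_Y/SD_X)(x − M_X) + M_Y
y = (13.3/15.7)(79 − 65.9) + 54.4
y = 0.847134 × 13.1 + 54.4 = 11.0975 + 54.4 = 65.5

65.5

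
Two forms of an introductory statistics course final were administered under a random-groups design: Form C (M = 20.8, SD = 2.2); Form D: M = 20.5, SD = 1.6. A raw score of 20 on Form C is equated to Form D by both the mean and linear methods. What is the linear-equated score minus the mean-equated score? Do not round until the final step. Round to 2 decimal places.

Mean-equated: 20 + (20.5 − 20.8) = 19.70
Linear-equated: (1.6/2.2)(20 − 20.8) + 20.5 = 19.918
Difference = 19.918 − 19.70 = 0.22

0.22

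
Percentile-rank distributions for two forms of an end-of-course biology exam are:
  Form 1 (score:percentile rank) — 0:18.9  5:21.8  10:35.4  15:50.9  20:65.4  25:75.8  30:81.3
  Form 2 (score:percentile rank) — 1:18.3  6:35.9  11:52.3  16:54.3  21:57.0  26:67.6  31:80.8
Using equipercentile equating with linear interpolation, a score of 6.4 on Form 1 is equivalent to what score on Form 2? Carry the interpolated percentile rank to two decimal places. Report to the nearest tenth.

PR of 6.4 on Form 1: 21.8 + (6.4 − 5)/(10 − 5) × (35.4 − 21.8) = 25.61
On Form 2, PR 25.61 falls between score 1 (PR 18.3) and 6 (PR 35.9).
Interpolate: 1 + (25.61 − 18.3)/(35.9 − 18.3) × (6 − 1) = 3.1

3.1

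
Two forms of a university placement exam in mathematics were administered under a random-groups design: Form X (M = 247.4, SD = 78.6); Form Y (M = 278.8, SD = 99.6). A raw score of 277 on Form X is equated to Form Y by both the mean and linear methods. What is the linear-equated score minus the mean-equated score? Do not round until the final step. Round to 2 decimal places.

Mean-equated: 277 + (278.8 − 247.4) = 308.40
Linear-equated: (99.6/78.6)(277 − 247.4) + 278.8 = 316.308
Difference = 316.308 − 308.40 = 7.91

7.91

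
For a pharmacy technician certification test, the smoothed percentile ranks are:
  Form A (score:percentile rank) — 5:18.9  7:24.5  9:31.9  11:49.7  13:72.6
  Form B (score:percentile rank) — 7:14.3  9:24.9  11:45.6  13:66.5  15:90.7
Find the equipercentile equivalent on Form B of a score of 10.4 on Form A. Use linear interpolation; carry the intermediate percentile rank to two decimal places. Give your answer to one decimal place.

10.9

PR of 10.4 on Form A: 31.9 + (10.4 − 9)/(11 − 9) × (49.7 − 31.9) = 44.36
On Form B, PR 44.36 falls between score 9 (PR 24.9) and 11 (PR 45.6).
Interpolate: 9 + (44.36 − 24.9)/(45.6 − 24.9) × (11 − 9) = 10.9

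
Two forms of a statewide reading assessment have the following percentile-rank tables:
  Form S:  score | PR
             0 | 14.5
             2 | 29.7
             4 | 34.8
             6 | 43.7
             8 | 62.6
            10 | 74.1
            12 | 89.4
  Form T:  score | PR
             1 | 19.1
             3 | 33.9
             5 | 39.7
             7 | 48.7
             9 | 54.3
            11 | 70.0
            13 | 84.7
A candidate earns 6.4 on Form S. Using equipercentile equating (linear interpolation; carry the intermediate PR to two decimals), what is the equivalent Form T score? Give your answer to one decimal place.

6.7

PR of 6.4 on Form S: 43.7 + (6.4 − 6)/(8 − 6) × (62.6 − 43.7) = 47.48
On Form T, PR 47.48 falls between score 5 (PR 39.7) and 7 (PR 48.7).
Interpolate: 5 + (47.48 − 39.7)/(48.7 − 39.7) × (7 − 5) = 6.7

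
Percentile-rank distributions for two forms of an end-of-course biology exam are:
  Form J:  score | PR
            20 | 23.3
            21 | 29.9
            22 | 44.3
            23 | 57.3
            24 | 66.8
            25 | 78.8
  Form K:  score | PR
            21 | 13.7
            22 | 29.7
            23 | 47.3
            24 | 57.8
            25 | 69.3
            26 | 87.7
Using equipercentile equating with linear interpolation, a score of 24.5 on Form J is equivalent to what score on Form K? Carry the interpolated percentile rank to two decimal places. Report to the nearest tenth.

25.2

PR of 24.5 on Form J: 66.8 + (24.5 − 24)/(25 − 24) × (78.8 − 66.8) = 72.80
On Form K, PR 72.80 falls between score 25 (PR 69.3) and 26 (PR 87.7).
Interpolate: 25 + (72.80 − 69.3)/(87.7 − 69.3) × (26 − 25) = 25.2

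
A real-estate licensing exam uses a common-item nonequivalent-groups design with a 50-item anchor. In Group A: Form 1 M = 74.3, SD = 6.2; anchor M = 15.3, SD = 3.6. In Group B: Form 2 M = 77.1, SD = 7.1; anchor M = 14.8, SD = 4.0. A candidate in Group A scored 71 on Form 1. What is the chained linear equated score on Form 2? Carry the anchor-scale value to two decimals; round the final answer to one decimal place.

74.6

Form 1 → anchor (Group A): v = (3.6/6.2)(71 − 74.3) + 15.3 = 13.38
anchor → Form 2 (Group B): y = (7.1/4.0)(13.38 − 14.8) + 77.1 = 74.6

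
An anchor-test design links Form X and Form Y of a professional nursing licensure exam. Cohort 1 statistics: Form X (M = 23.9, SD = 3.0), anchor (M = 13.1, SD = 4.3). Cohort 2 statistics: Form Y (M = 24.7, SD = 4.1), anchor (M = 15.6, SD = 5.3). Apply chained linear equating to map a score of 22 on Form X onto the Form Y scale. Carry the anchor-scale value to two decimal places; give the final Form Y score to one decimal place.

Form X → anchor (Cohort 1): v = (4.3/3.0)(22 − 23.9) + 13.1 = 10.38
anchor → Form Y (Cohort 2): y = (4.1/5.3)(10.38 − 15.6) + 24.7 = 20.7

20.7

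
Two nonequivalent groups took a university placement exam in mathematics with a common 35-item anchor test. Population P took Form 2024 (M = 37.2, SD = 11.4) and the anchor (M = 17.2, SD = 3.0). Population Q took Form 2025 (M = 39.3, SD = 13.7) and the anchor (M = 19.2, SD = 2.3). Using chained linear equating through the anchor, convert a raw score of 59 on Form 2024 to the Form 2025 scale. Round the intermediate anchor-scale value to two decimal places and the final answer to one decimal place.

61.6

Form 2024 → anchor (Population P): v = (3.0/11.4)(59 − 37.2) + 17.2 = 22.94
anchor → Form 2025 (Population Q): y = (13.7/2.3)(22.94 − 19.2) + 39.3 = 61.6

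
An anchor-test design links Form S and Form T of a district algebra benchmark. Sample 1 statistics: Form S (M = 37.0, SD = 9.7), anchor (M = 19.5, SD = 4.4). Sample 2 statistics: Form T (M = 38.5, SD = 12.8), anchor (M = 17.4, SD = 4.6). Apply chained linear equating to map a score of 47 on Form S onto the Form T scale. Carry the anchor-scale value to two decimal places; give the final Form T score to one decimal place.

57.0

Form S → anchor (Sample 1): v = (4.4/9.7)(47 − 37.0) + 19.5 = 24.04
anchor → Form T (Sample 2): y = (12.8/4.6)(24.04 − 17.4) + 38.5 = 57.0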